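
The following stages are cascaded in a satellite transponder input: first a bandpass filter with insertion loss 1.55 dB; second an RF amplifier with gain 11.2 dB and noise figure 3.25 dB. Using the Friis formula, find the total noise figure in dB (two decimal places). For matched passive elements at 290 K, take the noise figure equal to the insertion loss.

4.80 dB

Convert to linear (a loss of L dB is a gain of −L dB): F_i = 10^(NF_i/10), G_i = 10^(G_i,dB/10)
  Stage 1: F_1 = 10^(1.55/10) = 1.429, G_1 = 10^(−1.55/10) = 0.6998
  Stage 2: F_2 = 10^(3.25/10) = 2.113, G_2 = 10^(11.2/10) = 13.18
Friis cascade:
  F = 1.429 + (2.113 − 1)/0.6998 = 3.020
NF = 10 log₁₀(3.020) = 4.80 dB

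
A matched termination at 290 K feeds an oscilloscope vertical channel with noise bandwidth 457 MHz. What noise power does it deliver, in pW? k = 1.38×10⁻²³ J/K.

1.83 pW

P_n = kTB = 1.38×10⁻²³ × 290 × 4.57×10⁸ = 1.83×10⁻¹² W = 1.83 pW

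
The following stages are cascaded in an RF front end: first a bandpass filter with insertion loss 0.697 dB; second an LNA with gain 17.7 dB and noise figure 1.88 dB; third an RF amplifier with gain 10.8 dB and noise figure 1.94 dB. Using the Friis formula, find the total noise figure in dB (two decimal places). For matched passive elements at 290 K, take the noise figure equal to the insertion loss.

2.60 dB

Convert to linear (a loss of L dB is a gain of −L dB): F_i = 10^(NF_i/10), G_i = 10^(G_i,dB/10)
  Stage 1: F_1 = 10^(0.697/10) = 1.174, G_1 = 10^(−0.697/10) = 0.8517
  Stage 2: F_2 = 10^(1.88/10) = 1.542, G_2 = 10^(17.7/10) = 58.88
  Stage 3: F_3 = 10^(1.94/10) = 1.563, G_3 = 10^(10.8/10) = 12.02
Friis cascade:
  F = 1.174 + (1.542 − 1)/0.8517 + (1.563 − 1)/50.15 = 1.821
NF = 10 log₁₀(1.821) = 2.60 dB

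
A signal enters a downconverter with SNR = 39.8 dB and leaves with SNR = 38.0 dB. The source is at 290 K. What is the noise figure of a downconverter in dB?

1.8 dB

NF (dB) = SNR_in(dB) − SNR_out(dB) when the source is at T₀
NF = 39.8 − 38.0 = 1.8 dB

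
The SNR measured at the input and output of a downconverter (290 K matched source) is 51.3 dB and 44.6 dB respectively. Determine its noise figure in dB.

6.7 dB

NF (dB) = SNR_in(dB) − SNR_out(dB) when the source is at T₀
NF = 51.3 − 44.6 = 6.7 dB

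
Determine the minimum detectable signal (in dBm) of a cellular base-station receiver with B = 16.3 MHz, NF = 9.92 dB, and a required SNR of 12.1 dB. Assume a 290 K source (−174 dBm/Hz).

−79.9 dBm

Sensitivity = −174 + 10 log₁₀(B) + NF + SNR_min
= −174 + 72.12 + 9.92 + 12.1
= −79.86 dBm → −79.9 dBm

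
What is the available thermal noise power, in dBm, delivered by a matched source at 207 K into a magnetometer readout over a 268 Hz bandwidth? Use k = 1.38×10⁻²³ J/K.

P_n = kTB = 1.38×10⁻²³ × 207 × 2.68×10² = 7.66×10⁻¹⁹ W
In dBm: 10 log₁₀(7.66×10⁻¹⁹ / 10⁻³) = −151.2 dBm

−151.2 dBm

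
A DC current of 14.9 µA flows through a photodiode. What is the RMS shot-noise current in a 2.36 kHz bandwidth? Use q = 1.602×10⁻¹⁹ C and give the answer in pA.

106 pA

I_n = √(2qI·B)
2qI·B = 2 × 1.602×10⁻¹⁹ × 1.49×10⁻⁵ × 2.36×10³ = 1.13×10⁻²⁰ A²
I_n = √(1.13×10⁻²⁰) = 1.06×10⁻¹⁰ A = 106 pA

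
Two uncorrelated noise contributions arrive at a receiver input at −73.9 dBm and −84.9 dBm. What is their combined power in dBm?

Convert to linear, add, convert back:
P₁ = 4.07×10⁻¹¹ W, P₂ = 3.24×10⁻¹² W
P_tot = 4.40×10⁻¹¹ W → 10 log₁₀(P_tot / 10⁻³) = −73.6 dBm

−73.6 dBm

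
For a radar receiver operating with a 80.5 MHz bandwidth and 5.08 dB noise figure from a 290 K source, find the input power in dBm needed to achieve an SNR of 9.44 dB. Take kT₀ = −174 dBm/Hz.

Sensitivity = −174 + 10 log₁₀(B) + NF + SNR_min
= −174 + 79.06 + 5.08 + 9.44
= −80.42 dBm → −80.4 dBm

−80.4 dBm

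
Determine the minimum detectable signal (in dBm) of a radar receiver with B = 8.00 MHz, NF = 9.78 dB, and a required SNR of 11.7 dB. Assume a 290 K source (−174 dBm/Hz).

Sensitivity = −174 + 10 log₁₀(B) + NF + SNR_min
= −174 + 69.03 + 9.78 + 11.7
= −83.49 dBm → −83.5 dBm

−83.5 dBm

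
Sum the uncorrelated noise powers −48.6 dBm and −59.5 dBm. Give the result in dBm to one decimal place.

−48.3 dBm

Convert to linear, add, convert back:
P₁ = 1.38×10⁻⁸ W, P₂ = 1.12×10⁻⁹ W
P_tot = 1.49×10⁻⁸ W → 10 log₁₀(P_tot / 10⁻³) = −48.3 dBm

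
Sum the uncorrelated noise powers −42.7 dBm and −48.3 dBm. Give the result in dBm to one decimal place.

Convert to linear, add, convert back:
P₁ = 5.37×10⁻⁸ W, P₂ = 1.48×10⁻⁸ W
P_tot = 6.85×10⁻⁸ W → 10 log₁₀(P_tot / 10⁻³) = −41.6 dBm

−41.6 dBm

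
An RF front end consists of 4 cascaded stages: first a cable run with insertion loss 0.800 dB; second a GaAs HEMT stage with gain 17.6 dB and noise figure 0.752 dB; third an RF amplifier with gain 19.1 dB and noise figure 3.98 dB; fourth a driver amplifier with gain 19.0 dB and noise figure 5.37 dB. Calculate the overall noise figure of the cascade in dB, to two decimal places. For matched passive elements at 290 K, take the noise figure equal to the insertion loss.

Convert to linear (a loss of L dB is a gain of −L dB): F_i = 10^(NF_i/10), G_i = 10^(G_i,dB/10)
  Stage 1: F_1 = 10^(0.800/10) = 1.202, G_1 = 10^(−0.800/10) = 0.8318
  Stage 2: F_2 = 10^(0.752/10) = 1.189, G_2 = 10^(17.6/10) = 57.54
  Stage 3: F_3 = 10^(3.98/10) = 2.500, G_3 = 10^(19.1/10) = 81.28
  Stage 4: F_4 = 10^(5.37/10) = 3.443, G_4 = 10^(19.0/10) = 79.43
Friis cascade:
  F = 1.202 + (1.189 − 1)/0.8318 + (2.500 − 1)/47.86 + (3.443 − 1)/3890 = 1.462
NF = 10 log₁₀(1.462) = 1.65 dB

1.65 dB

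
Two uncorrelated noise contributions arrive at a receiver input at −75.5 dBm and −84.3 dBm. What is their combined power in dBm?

Convert to linear, add, convert back:
P₁ = 2.82×10⁻¹¹ W, P₂ = 3.72×10⁻¹² W
P_tot = 3.19×10⁻¹¹ W → 10 log₁₀(P_tot / 10⁻³) = −75.0 dBm

−75.0 dBm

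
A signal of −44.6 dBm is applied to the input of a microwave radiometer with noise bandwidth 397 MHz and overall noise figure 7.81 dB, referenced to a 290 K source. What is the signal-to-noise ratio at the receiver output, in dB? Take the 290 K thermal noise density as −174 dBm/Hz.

35.6 dB

Noise floor: N = −174 + 10 log₁₀(B) + NF
10 log₁₀(3.97×10⁸) = 85.99 dB
N = −174 + 85.99 + 7.81 = −80.20 dBm
SNR = P_sig − N = −44.6 − (−80.20) = 35.60 dB → 35.6 dB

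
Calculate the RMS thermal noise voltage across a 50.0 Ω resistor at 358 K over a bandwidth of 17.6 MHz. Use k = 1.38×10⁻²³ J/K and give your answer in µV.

V_n = √(4kTRB)
4kTRB = 4 × 1.38×10⁻²³ × 358 × 5.00×10¹ × 1.76×10⁷ = 1.74×10⁻¹¹ V²
V_n = √(1.74×10⁻¹¹) = 4.17×10⁻⁶ V = 4.17 µV

4.17 µV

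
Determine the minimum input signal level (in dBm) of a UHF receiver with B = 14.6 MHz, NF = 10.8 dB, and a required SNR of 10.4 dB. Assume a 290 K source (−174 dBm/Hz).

Sensitivity = −174 + 10 log₁₀(B) + NF + SNR_min
= −174 + 71.64 + 10.8 + 10.4
= −81.16 dBm → −81.2 dBm

−81.2 dBm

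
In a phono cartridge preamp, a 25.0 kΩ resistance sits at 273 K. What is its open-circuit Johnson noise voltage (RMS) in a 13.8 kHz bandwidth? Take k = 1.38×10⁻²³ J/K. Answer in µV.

V_n = √(4kTRB)
4kTRB = 4 × 1.38×10⁻²³ × 273 × 2.50×10⁴ × 1.38×10⁴ = 5.20×10⁻¹² V²
V_n = √(5.20×10⁻¹²) = 2.28×10⁻⁶ V = 2.28 µV

2.28 µV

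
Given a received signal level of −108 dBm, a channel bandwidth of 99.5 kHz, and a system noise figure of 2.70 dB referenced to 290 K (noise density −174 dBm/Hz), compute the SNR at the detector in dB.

Noise floor: N = −174 + 10 log₁₀(B) + NF
10 log₁₀(9.95×10⁴) = 49.98 dB
N = −174 + 49.98 + 2.70 = −121.32 dBm
SNR = P_sig − N = −108 − (−121.32) = 13.32 dB → 13.3 dB

13.3 dB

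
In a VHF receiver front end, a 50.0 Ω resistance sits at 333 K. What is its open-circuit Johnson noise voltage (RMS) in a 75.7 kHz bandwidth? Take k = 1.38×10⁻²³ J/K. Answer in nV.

V_n = √(4kTRB)
4kTRB = 4 × 1.38×10⁻²³ × 333 × 5.00×10¹ × 7.57×10⁴ = 6.96×10⁻¹⁴ V²
V_n = √(6.96×10⁻¹⁴) = 2.64×10⁻⁷ V = 264 nV

264 nV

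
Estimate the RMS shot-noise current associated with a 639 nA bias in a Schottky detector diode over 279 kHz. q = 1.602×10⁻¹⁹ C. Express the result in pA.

239 pA

I_n = √(2qI·B)
2qI·B = 2 × 1.602×10⁻¹⁹ × 6.39×10⁻⁷ × 2.79×10⁵ = 5.71×10⁻²⁰ A²
I_n = √(5.71×10⁻²⁰) = 2.39×10⁻¹⁰ A = 239 pA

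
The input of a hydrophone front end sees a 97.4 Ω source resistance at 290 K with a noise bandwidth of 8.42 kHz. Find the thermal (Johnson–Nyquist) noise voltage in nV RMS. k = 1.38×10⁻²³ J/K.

115 nV

V_n = √(4kTRB)
4kTRB = 4 × 1.38×10⁻²³ × 290 × 9.74×10¹ × 8.42×10³ = 1.31×10⁻¹⁴ V²
V_n = √(1.31×10⁻¹⁴) = 1.15×10⁻⁷ V = 115 nV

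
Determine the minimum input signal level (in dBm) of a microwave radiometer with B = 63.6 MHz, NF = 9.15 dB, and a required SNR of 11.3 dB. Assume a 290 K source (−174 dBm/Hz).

−75.5 dBm

Sensitivity = −174 + 10 log₁₀(B) + NF + SNR_min
= −174 + 78.03 + 9.15 + 11.3
= −75.52 dBm → −75.5 dBm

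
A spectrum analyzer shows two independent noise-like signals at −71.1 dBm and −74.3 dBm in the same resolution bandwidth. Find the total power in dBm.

−69.4 dBm

Convert to linear, add, convert back:
P₁ = 7.76×10⁻¹¹ W, P₂ = 3.72×10⁻¹¹ W
P_tot = 1.15×10⁻¹⁰ W → 10 log₁₀(P_tot / 10⁻³) = −69.4 dBm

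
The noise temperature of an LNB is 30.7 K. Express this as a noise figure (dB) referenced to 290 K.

F = 1 + T_e/T₀ = 1 + 30.7/290 = 1.10586
NF = 10 log₁₀(1.10586) = 0.437 dB

0.437 dB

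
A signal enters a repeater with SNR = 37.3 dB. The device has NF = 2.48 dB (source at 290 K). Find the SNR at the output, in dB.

34.82 dB

By definition F = SNR_in/SNR_out, so in dB: SNR_out = SNR_in − NF
SNR_out = 37.3 − 2.48 = 34.82 dB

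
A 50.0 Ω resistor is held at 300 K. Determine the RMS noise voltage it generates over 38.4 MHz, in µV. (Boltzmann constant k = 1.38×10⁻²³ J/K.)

V_n = √(4kTRB)
4kTRB = 4 × 1.38×10⁻²³ × 300 × 5.00×10¹ × 3.84×10⁷ = 3.18×10⁻¹¹ V²
V_n = √(3.18×10⁻¹¹) = 5.64×10⁻⁶ V = 5.64 µV

5.64 µV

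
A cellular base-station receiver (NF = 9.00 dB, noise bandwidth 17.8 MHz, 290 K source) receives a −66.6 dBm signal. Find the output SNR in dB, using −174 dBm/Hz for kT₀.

Noise floor: N = −174 + 10 log₁₀(B) + NF
10 log₁₀(1.78×10⁷) = 72.5 dB
N = −174 + 72.5 + 9.00 = −92.50 dBm
SNR = P_sig − N = −66.6 − (−92.50) = 25.90 dB → 25.9 dB

25.9 dB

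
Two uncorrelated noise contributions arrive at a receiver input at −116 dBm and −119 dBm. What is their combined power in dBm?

−114.2 dBm

Convert to linear, add, convert back:
P₁ = 2.51×10⁻¹⁵ W, P₂ = 1.26×10⁻¹⁵ W
P_tot = 3.77×10⁻¹⁵ W → 10 log₁₀(P_tot / 10⁻³) = −114.2 dBm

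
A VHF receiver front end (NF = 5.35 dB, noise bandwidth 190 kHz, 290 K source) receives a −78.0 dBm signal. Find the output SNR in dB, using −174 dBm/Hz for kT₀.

37.9 dB

Noise floor: N = −174 + 10 log₁₀(B) + NF
10 log₁₀(1.90×10⁵) = 52.79 dB
N = −174 + 52.79 + 5.35 = −115.86 dBm
SNR = P_sig − N = −78.0 − (−115.86) = 37.86 dB → 37.9 dB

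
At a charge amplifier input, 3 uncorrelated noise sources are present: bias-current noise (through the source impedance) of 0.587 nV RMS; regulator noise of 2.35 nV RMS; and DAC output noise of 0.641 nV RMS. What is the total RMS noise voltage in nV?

Uncorrelated sources add in power (mean-square): V_tot = √(ΣV_i²)
V_tot = √[(5.87×10⁻¹⁰)² + (2.35×10⁻⁹)² + (6.41×10⁻¹⁰)²] = 2.51×10⁻⁹ V = 2.51 nV

2.51 nV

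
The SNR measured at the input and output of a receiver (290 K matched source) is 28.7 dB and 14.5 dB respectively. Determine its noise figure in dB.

14.2 dB

NF (dB) = SNR_in(dB) − SNR_out(dB) when the source is at T₀
NF = 28.7 − 14.5 = 14.2 dB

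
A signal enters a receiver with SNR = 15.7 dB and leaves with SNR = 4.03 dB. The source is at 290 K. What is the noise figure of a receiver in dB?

11.67 dB

NF (dB) = SNR_in(dB) − SNR_out(dB) when the source is at T₀
NF = 15.7 − 4.03 = 11.67 dB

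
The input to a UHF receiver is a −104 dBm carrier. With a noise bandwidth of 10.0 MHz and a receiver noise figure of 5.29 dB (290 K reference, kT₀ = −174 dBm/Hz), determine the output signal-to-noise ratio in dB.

−5.3 dB

Noise floor: N = −174 + 10 log₁₀(B) + NF
10 log₁₀(1.00×10⁷) = 70 dB
N = −174 + 70 + 5.29 = −98.71 dBm
SNR = P_sig − N = −104 − (−98.71) = −5.29 dB → −5.3 dB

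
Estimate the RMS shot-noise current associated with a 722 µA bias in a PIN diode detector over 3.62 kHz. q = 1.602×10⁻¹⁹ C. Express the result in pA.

I_n = √(2qI·B)
2qI·B = 2 × 1.602×10⁻¹⁹ × 7.22×10⁻⁴ × 3.62×10³ = 8.37×10⁻¹⁹ A²
I_n = √(8.37×10⁻¹⁹) = 9.15×10⁻¹⁰ A = 915 pA

915 pA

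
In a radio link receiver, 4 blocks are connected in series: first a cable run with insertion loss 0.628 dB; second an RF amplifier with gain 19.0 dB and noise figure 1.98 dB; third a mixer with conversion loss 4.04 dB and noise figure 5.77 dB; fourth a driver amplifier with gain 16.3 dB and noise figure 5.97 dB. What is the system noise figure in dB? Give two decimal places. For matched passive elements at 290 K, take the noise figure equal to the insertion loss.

Convert to linear (a loss of L dB is a gain of −L dB): F_i = 10^(NF_i/10), G_i = 10^(G_i,dB/10)
  Stage 1: F_1 = 10^(0.628/10) = 1.156, G_1 = 10^(−0.628/10) = 0.8654
  Stage 2: F_2 = 10^(1.98/10) = 1.578, G_2 = 10^(19.0/10) = 79.43
  Stage 3: F_3 = 10^(5.77/10) = 3.776, G_3 = 10^(−4.04/10) = 0.3945
  Stage 4: F_4 = 10^(5.97/10) = 3.954, G_4 = 10^(16.3/10) = 42.66
Friis cascade:
  F = 1.156 + (1.578 − 1)/0.8654 + (3.776 − 1)/68.74 + (3.954 − 1)/27.11 = 1.972
NF = 10 log₁₀(1.972) = 2.95 dB

2.95 dB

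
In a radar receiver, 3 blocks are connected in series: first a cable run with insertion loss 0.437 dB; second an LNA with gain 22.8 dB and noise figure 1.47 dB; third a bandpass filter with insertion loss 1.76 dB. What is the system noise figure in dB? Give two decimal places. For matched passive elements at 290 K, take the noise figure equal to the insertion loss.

1.92 dB

Convert to linear (a loss of L dB is a gain of −L dB): F_i = 10^(NF_i/10), G_i = 10^(G_i,dB/10)
  Stage 1: F_1 = 10^(0.437/10) = 1.106, G_1 = 10^(−0.437/10) = 0.9043
  Stage 2: F_2 = 10^(1.47/10) = 1.403, G_2 = 10^(22.8/10) = 190.5
  Stage 3: F_3 = 10^(1.76/10) = 1.500, G_3 = 10^(−1.76/10) = 0.6668
Friis cascade:
  F = 1.106 + (1.403 − 1)/0.9043 + (1.500 − 1)/172.3 = 1.554
NF = 10 log₁₀(1.554) = 1.92 dB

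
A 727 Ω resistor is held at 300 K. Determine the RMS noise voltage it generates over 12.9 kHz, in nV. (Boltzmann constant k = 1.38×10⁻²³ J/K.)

V_n = √(4kTRB)
4kTRB = 4 × 1.38×10⁻²³ × 300 × 7.27×10² × 1.29×10⁴ = 1.55×10⁻¹³ V²
V_n = √(1.55×10⁻¹³) = 3.94×10⁻⁷ V = 394 nV

394 nV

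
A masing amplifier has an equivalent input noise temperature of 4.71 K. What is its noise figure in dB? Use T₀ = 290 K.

F = 1 + T_e/T₀ = 1 + 4.71/290 = 1.01624
NF = 10 log₁₀(1.01624) = 0.070 dB

0.070 dB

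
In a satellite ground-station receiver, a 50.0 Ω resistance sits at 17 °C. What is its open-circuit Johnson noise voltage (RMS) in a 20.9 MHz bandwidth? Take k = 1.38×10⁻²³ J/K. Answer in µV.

T = 17 °C + 273.15 = 290.15 K
V_n = √(4kTRB)
4kTRB = 4 × 1.38×10⁻²³ × 290.15 × 5.00×10¹ × 2.09×10⁷ = 1.67×10⁻¹¹ V²
V_n = √(1.67×10⁻¹¹) = 4.09×10⁻⁶ V = 4.09 µV

4.09 µV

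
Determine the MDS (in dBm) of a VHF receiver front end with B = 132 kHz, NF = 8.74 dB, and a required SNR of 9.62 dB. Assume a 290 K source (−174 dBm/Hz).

−104.4 dBm

Sensitivity = −174 + 10 log₁₀(B) + NF + SNR_min
= −174 + 51.21 + 8.74 + 9.62
= −104.43 dBm → −104.4 dBm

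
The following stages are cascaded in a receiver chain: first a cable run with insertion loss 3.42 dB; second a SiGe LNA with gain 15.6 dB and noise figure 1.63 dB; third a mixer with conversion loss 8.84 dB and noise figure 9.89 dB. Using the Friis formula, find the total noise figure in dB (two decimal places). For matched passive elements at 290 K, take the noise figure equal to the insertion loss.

Convert to linear (a loss of L dB is a gain of −L dB): F_i = 10^(NF_i/10), G_i = 10^(G_i,dB/10)
  Stage 1: F_1 = 10^(3.42/10) = 2.198, G_1 = 10^(−3.42/10) = 0.4550
  Stage 2: F_2 = 10^(1.63/10) = 1.455, G_2 = 10^(15.6/10) = 36.31
  Stage 3: F_3 = 10^(9.89/10) = 9.750, G_3 = 10^(−8.84/10) = 0.1306
Friis cascade:
  F = 2.198 + (1.455 − 1)/0.4550 + (9.750 − 1)/16.52 = 3.729
NF = 10 log₁₀(3.729) = 5.72 dB

5.72 dB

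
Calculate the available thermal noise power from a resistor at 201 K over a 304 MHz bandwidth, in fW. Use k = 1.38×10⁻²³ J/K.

P_n = kTB = 1.38×10⁻²³ × 201 × 3.04×10⁸ = 8.43×10⁻¹³ W = 843 fW

843 fW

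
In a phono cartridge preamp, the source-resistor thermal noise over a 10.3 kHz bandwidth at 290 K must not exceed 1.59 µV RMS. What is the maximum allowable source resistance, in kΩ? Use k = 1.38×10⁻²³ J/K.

Johnson–Nyquist: V_n = √(4kTRB) ⇒ R = V_n² / (4kTB)
4kTB = 4 × 1.38×10⁻²³ × 290 × 1.03×10⁴ = 1.65×10⁻¹⁶
R = (1.59×10⁻⁶)² / 1.65×10⁻¹⁶ = 1.53×10⁴ Ω = 15.3 kΩ

15.3 kΩ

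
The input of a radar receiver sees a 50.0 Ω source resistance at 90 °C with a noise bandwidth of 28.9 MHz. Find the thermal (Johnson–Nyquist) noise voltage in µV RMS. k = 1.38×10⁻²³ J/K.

T = 90 °C + 273.15 = 363.15 K
V_n = √(4kTRB)
4kTRB = 4 × 1.38×10⁻²³ × 363.15 × 5.00×10¹ × 2.89×10⁷ = 2.90×10⁻¹¹ V²
V_n = √(2.90×10⁻¹¹) = 5.38×10⁻⁶ V = 5.38 µV

5.38 µV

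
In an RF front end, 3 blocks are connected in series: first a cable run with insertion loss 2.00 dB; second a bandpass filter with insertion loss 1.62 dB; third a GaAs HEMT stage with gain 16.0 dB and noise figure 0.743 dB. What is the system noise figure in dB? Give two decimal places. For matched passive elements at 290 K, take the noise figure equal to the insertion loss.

4.36 dB

Convert to linear (a loss of L dB is a gain of −L dB): F_i = 10^(NF_i/10), G_i = 10^(G_i,dB/10)
  Stage 1: F_1 = 10^(2.00/10) = 1.585, G_1 = 10^(−2.00/10) = 0.6310
  Stage 2: F_2 = 10^(1.62/10) = 1.452, G_2 = 10^(−1.62/10) = 0.6887
  Stage 3: F_3 = 10^(0.743/10) = 1.187, G_3 = 10^(16.0/10) = 39.81
Friis cascade:
  F = 1.585 + (1.452 − 1)/0.6310 + (1.187 − 1)/0.4345 = 2.731
NF = 10 log₁₀(2.731) = 4.36 dB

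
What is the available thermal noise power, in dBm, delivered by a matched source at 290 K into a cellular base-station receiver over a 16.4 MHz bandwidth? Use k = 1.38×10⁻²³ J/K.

−101.8 dBm

P_n = kTB = 1.38×10⁻²³ × 290 × 1.64×10⁷ = 6.56×10⁻¹⁴ W
In dBm: 10 log₁₀(6.56×10⁻¹⁴ / 10⁻³) = −101.8 dBm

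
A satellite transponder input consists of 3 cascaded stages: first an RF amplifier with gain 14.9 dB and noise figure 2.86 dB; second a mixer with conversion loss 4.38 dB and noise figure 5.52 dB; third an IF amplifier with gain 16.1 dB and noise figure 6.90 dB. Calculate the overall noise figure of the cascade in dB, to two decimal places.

Convert to linear (a loss of L dB is a gain of −L dB): F_i = 10^(NF_i/10), G_i = 10^(G_i,dB/10)
  Stage 1: F_1 = 10^(2.86/10) = 1.932, G_1 = 10^(14.9/10) = 30.90
  Stage 2: F_2 = 10^(5.52/10) = 3.565, G_2 = 10^(−4.38/10) = 0.3648
  Stage 3: F_3 = 10^(6.90/10) = 4.898, G_3 = 10^(16.1/10) = 40.74
Friis cascade:
  F = 1.932 + (3.565 − 1)/30.90 + (4.898 − 1)/11.27 = 2.361
NF = 10 log₁₀(2.361) = 3.73 dB

3.73 dB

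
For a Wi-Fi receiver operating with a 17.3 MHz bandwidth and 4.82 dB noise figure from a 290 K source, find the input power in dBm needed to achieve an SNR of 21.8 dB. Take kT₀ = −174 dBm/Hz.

−75.0 dBm

Sensitivity = −174 + 10 log₁₀(B) + NF + SNR_min
= −174 + 72.38 + 4.82 + 21.8
= −75.00 dBm → −75.0 dBm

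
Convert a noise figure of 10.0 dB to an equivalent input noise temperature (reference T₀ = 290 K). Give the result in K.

F = 10^(10.0/10) = 10
T_e = (F − 1)·T₀ = (10 − 1) × 290 = 2610 K

2610 K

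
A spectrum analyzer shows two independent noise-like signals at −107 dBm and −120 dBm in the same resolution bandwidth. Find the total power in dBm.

Convert to linear, add, convert back:
P₁ = 2.00×10⁻¹⁴ W, P₂ = 1.00×10⁻¹⁵ W
P_tot = 2.10×10⁻¹⁴ W → 10 log₁₀(P_tot / 10⁻³) = −106.8 dBm

−106.8 dBm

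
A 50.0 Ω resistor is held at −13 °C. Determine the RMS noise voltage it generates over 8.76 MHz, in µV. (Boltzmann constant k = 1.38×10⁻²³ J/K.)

T = −13 °C + 273.15 = 260.15 K
V_n = √(4kTRB)
4kTRB = 4 × 1.38×10⁻²³ × 260.15 × 5.00×10¹ × 8.76×10⁶ = 6.29×10⁻¹² V²
V_n = √(6.29×10⁻¹²) = 2.51×10⁻⁶ V = 2.51 µV

2.51 µV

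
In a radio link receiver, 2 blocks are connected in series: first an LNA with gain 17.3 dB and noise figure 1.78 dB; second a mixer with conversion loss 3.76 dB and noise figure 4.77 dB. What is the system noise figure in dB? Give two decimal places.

1.89 dB

Convert to linear (a loss of L dB is a gain of −L dB): F_i = 10^(NF_i/10), G_i = 10^(G_i,dB/10)
  Stage 1: F_1 = 10^(1.78/10) = 1.507, G_1 = 10^(17.3/10) = 53.70
  Stage 2: F_2 = 10^(4.77/10) = 2.999, G_2 = 10^(−3.76/10) = 0.4207
Friis cascade:
  F = 1.507 + (2.999 − 1)/53.70 = 1.544
NF = 10 log₁₀(1.544) = 1.89 dB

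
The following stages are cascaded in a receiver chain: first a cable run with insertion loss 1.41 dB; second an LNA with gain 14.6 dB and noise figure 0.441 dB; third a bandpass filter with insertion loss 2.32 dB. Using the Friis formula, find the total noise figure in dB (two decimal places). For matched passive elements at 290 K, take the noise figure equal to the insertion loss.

1.95 dB

Convert to linear (a loss of L dB is a gain of −L dB): F_i = 10^(NF_i/10), G_i = 10^(G_i,dB/10)
  Stage 1: F_1 = 10^(1.41/10) = 1.384, G_1 = 10^(−1.41/10) = 0.7228
  Stage 2: F_2 = 10^(0.441/10) = 1.107, G_2 = 10^(14.6/10) = 28.84
  Stage 3: F_3 = 10^(2.32/10) = 1.706, G_3 = 10^(−2.32/10) = 0.5861
Friis cascade:
  F = 1.384 + (1.107 − 1)/0.7228 + (1.706 − 1)/20.84 = 1.565
NF = 10 log₁₀(1.565) = 1.95 dB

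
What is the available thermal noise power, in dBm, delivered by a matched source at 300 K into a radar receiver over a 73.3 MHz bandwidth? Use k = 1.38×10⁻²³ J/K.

−95.2 dBm

P_n = kTB = 1.38×10⁻²³ × 300 × 7.33×10⁷ = 3.03×10⁻¹³ W
In dBm: 10 log₁₀(3.03×10⁻¹³ / 10⁻³) = −95.2 dBm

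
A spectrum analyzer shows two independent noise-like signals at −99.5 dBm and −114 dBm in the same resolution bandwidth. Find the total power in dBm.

−99.3 dBm

Convert to linear, add, convert back:
P₁ = 1.12×10⁻¹³ W, P₂ = 3.98×10⁻¹⁵ W
P_tot = 1.16×10⁻¹³ W → 10 log₁₀(P_tot / 10⁻³) = −99.3 dBm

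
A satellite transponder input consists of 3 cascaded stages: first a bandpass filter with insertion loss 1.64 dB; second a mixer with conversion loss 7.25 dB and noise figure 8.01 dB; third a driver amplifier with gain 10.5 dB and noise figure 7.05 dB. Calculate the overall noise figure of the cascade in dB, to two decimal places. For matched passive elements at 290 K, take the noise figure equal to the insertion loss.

16.10 dB

Convert to linear (a loss of L dB is a gain of −L dB): F_i = 10^(NF_i/10), G_i = 10^(G_i,dB/10)
  Stage 1: F_1 = 10^(1.64/10) = 1.459, G_1 = 10^(−1.64/10) = 0.6855
  Stage 2: F_2 = 10^(8.01/10) = 6.324, G_2 = 10^(−7.25/10) = 0.1884
  Stage 3: F_3 = 10^(7.05/10) = 5.070, G_3 = 10^(10.5/10) = 11.22
Friis cascade:
  F = 1.459 + (6.324 − 1)/0.6855 + (5.070 − 1)/0.1291 = 40.75
NF = 10 log₁₀(40.75) = 16.10 dB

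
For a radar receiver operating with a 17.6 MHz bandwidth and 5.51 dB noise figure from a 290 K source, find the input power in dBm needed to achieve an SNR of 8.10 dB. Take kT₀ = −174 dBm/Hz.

−87.9 dBm

Sensitivity = −174 + 10 log₁₀(B) + NF + SNR_min
= −174 + 72.46 + 5.51 + 8.10
= −87.93 dBm → −87.9 dBm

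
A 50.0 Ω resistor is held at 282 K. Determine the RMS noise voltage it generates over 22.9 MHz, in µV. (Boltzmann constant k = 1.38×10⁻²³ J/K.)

V_n = √(4kTRB)
4kTRB = 4 × 1.38×10⁻²³ × 282 × 5.00×10¹ × 2.29×10⁷ = 1.78×10⁻¹¹ V²
V_n = √(1.78×10⁻¹¹) = 4.22×10⁻⁶ V = 4.22 µV

4.22 µV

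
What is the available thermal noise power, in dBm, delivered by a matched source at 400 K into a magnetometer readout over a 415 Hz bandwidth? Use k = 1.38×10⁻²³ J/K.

−146.4 dBm

P_n = kTB = 1.38×10⁻²³ × 400 × 4.15×10² = 2.29×10⁻¹⁸ W
In dBm: 10 log₁₀(2.29×10⁻¹⁸ / 10⁻³) = −146.4 dBm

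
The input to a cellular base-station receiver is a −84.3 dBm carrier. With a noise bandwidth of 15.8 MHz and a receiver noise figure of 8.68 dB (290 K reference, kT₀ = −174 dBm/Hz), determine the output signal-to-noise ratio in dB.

Noise floor: N = −174 + 10 log₁₀(B) + NF
10 log₁₀(1.58×10⁷) = 71.99 dB
N = −174 + 71.99 + 8.68 = −93.33 dBm
SNR = P_sig − N = −84.3 − (−93.33) = 9.03 dB → 9.0 dB

9.0 dB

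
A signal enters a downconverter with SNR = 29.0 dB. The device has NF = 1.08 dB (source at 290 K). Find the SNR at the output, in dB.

By definition F = SNR_in/SNR_out, so in dB: SNR_out = SNR_in − NF
SNR_out = 29.0 − 1.08 = 27.92 dB

27.92 dB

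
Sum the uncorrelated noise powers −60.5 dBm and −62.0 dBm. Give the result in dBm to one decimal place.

−58.2 dBm

Convert to linear, add, convert back:
P₁ = 8.91×10⁻¹⁰ W, P₂ = 6.31×10⁻¹⁰ W
P_tot = 1.52×10⁻⁹ W → 10 log₁₀(P_tot / 10⁻³) = −58.2 dBm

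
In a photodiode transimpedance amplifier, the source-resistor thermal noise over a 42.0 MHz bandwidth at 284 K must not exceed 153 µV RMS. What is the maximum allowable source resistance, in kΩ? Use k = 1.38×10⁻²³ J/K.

35.6 kΩ

Johnson–Nyquist: V_n = √(4kTRB) ⇒ R = V_n² / (4kTB)
4kTB = 4 × 1.38×10⁻²³ × 284 × 4.20×10⁷ = 6.58×10⁻¹³
R = (1.53×10⁻⁴)² / 6.58×10⁻¹³ = 3.56×10⁴ Ω = 35.6 kΩ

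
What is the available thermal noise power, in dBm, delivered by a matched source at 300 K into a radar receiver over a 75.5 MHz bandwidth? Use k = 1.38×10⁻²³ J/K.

−95.1 dBm

P_n = kTB = 1.38×10⁻²³ × 300 × 7.55×10⁷ = 3.13×10⁻¹³ W
In dBm: 10 log₁₀(3.13×10⁻¹³ / 10⁻³) = −95.1 dBm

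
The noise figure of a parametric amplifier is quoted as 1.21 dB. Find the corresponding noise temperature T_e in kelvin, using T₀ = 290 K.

93.2 K

F = 10^(1.21/10) = 1.3213
T_e = (F − 1)·T₀ = (1.3213 − 1) × 290 = 93.2 K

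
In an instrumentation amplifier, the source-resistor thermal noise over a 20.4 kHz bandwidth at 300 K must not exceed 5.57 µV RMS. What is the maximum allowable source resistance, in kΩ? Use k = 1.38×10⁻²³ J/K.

91.8 kΩ

Johnson–Nyquist: V_n = √(4kTRB) ⇒ R = V_n² / (4kTB)
4kTB = 4 × 1.38×10⁻²³ × 300 × 2.04×10⁴ = 3.38×10⁻¹⁶
R = (5.57×10⁻⁶)² / 3.38×10⁻¹⁶ = 9.18×10⁴ Ω = 91.8 kΩ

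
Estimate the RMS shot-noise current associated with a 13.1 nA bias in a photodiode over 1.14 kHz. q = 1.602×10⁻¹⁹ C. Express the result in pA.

2.19 pA

I_n = √(2qI·B)
2qI·B = 2 × 1.602×10⁻¹⁹ × 1.31×10⁻⁸ × 1.14×10³ = 4.78×10⁻²⁴ A²
I_n = √(4.78×10⁻²⁴) = 2.19×10⁻¹² A = 2.19 pA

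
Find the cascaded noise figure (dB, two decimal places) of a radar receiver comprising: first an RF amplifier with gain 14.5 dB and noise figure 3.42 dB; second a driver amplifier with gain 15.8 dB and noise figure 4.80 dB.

3.56 dB

Convert to linear (a loss of L dB is a gain of −L dB): F_i = 10^(NF_i/10), G_i = 10^(G_i,dB/10)
  Stage 1: F_1 = 10^(3.42/10) = 2.198, G_1 = 10^(14.5/10) = 28.18
  Stage 2: F_2 = 10^(4.80/10) = 3.020, G_2 = 10^(15.8/10) = 38.02
Friis cascade:
  F = 2.198 + (3.020 − 1)/28.18 = 2.270
NF = 10 log₁₀(2.270) = 3.56 dB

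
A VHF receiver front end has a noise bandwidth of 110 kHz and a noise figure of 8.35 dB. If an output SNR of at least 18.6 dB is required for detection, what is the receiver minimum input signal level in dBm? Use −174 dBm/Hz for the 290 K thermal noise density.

−96.6 dBm

Sensitivity = −174 + 10 log₁₀(B) + NF + SNR_min
= −174 + 50.41 + 8.35 + 18.6
= −96.64 dBm → −96.6 dBm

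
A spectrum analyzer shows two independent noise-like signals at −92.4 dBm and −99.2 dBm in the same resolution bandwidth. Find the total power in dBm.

Convert to linear, add, convert back:
P₁ = 5.75×10⁻¹³ W, P₂ = 1.20×10⁻¹³ W
P_tot = 6.96×10⁻¹³ W → 10 log₁₀(P_tot / 10⁻³) = −91.6 dBm

−91.6 dBm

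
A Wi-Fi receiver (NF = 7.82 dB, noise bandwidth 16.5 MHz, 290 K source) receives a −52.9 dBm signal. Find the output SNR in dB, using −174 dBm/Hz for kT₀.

41.1 dB

Noise floor: N = −174 + 10 log₁₀(B) + NF
10 log₁₀(1.65×10⁷) = 72.17 dB
N = −174 + 72.17 + 7.82 = −94.01 dBm
SNR = P_sig − N = −52.9 − (−94.01) = 41.11 dB → 41.1 dB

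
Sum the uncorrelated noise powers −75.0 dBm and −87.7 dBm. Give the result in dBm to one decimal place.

−74.8 dBm

Convert to linear, add, convert back:
P₁ = 3.16×10⁻¹¹ W, P₂ = 1.70×10⁻¹² W
P_tot = 3.33×10⁻¹¹ W → 10 log₁₀(P_tot / 10⁻³) = −74.8 dBm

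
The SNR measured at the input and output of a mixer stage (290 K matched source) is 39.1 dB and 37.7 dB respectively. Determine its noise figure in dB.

NF (dB) = SNR_in(dB) − SNR_out(dB) when the source is at T₀
NF = 39.1 − 37.7 = 1.4 dB

1.4 dB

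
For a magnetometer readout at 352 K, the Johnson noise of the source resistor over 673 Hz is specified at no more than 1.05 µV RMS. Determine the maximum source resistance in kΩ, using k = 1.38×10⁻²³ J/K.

84.3 kΩ

Johnson–Nyquist: V_n = √(4kTRB) ⇒ R = V_n² / (4kTB)
4kTB = 4 × 1.38×10⁻²³ × 352 × 6.73×10² = 1.31×10⁻¹⁷
R = (1.05×10⁻⁶)² / 1.31×10⁻¹⁷ = 8.43×10⁴ Ω = 84.3 kΩ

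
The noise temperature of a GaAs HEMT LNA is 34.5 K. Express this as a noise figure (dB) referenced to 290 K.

F = 1 + T_e/T₀ = 1 + 34.5/290 = 1.11897
NF = 10 log₁₀(1.11897) = 0.488 dB

0.488 dB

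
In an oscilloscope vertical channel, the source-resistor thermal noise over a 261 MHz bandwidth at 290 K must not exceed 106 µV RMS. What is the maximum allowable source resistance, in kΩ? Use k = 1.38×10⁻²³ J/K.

2.69 kΩ

Johnson–Nyquist: V_n = √(4kTRB) ⇒ R = V_n² / (4kTB)
4kTB = 4 × 1.38×10⁻²³ × 290 × 2.61×10⁸ = 4.18×10⁻¹²
R = (1.06×10⁻⁴)² / 4.18×10⁻¹² = 2.69×10³ Ω = 2.69 kΩ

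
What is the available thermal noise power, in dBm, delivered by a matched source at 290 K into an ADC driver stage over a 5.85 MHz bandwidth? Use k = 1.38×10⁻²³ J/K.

−106.3 dBm

P_n = kTB = 1.38×10⁻²³ × 290 × 5.85×10⁶ = 2.34×10⁻¹⁴ W
In dBm: 10 log₁₀(2.34×10⁻¹⁴ / 10⁻³) = −106.3 dBm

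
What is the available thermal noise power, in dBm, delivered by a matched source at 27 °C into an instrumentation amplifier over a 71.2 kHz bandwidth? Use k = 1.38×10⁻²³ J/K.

−125.3 dBm

T = 27 °C + 273.15 = 300.15 K
P_n = kTB = 1.38×10⁻²³ × 300.15 × 7.12×10⁴ = 2.95×10⁻¹⁶ W
In dBm: 10 log₁₀(2.95×10⁻¹⁶ / 10⁻³) = −125.3 dBm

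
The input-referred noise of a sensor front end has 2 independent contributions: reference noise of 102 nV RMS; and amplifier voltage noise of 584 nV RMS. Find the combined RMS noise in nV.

593 nV

Uncorrelated sources add in power (mean-square): V_tot = √(ΣV_i²)
V_tot = √[(1.02×10⁻⁷)² + (5.84×10⁻⁷)²] = 5.93×10⁻⁷ V = 593 nV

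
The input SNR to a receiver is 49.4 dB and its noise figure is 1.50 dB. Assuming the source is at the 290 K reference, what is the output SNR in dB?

47.90 dB

By definition F = SNR_in/SNR_out, so in dB: SNR_out = SNR_in − NF
SNR_out = 49.4 − 1.50 = 47.90 dB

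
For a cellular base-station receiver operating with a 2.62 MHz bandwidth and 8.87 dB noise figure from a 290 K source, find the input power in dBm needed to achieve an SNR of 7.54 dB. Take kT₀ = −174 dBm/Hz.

−93.4 dBm

Sensitivity = −174 + 10 log₁₀(B) + NF + SNR_min
= −174 + 64.18 + 8.87 + 7.54
= −93.41 dBm → −93.4 dBm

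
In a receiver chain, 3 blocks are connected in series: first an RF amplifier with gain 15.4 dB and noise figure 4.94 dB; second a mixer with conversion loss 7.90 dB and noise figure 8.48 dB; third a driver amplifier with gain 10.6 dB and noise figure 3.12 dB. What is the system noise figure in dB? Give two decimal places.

Convert to linear (a loss of L dB is a gain of −L dB): F_i = 10^(NF_i/10), G_i = 10^(G_i,dB/10)
  Stage 1: F_1 = 10^(4.94/10) = 3.119, G_1 = 10^(15.4/10) = 34.67
  Stage 2: F_2 = 10^(8.48/10) = 7.047, G_2 = 10^(−7.90/10) = 0.1622
  Stage 3: F_3 = 10^(3.12/10) = 2.051, G_3 = 10^(10.6/10) = 11.48
Friis cascade:
  F = 3.119 + (7.047 − 1)/34.67 + (2.051 − 1)/5.623 = 3.480
NF = 10 log₁₀(3.480) = 5.42 dB

5.42 dB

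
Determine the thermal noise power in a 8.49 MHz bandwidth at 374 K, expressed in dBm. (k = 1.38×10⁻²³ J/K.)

P_n = kTB = 1.38×10⁻²³ × 374 × 8.49×10⁶ = 4.38×10⁻¹⁴ W
In dBm: 10 log₁₀(4.38×10⁻¹⁴ / 10⁻³) = −103.6 dBm

−103.6 dBm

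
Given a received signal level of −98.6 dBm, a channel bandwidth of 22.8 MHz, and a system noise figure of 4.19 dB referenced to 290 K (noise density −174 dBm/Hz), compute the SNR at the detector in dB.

Noise floor: N = −174 + 10 log₁₀(B) + NF
10 log₁₀(2.28×10⁷) = 73.58 dB
N = −174 + 73.58 + 4.19 = −96.23 dBm
SNR = P_sig − N = −98.6 − (−96.23) = −2.37 dB → −2.4 dB

−2.4 dB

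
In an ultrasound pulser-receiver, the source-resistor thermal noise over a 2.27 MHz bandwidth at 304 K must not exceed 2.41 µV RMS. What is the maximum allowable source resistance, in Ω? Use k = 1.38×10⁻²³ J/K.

Johnson–Nyquist: V_n = √(4kTRB) ⇒ R = V_n² / (4kTB)
4kTB = 4 × 1.38×10⁻²³ × 304 × 2.27×10⁶ = 3.81×10⁻¹⁴
R = (2.41×10⁻⁶)² / 3.81×10⁻¹⁴ = 1.52×10² Ω = 152 Ω

152 Ω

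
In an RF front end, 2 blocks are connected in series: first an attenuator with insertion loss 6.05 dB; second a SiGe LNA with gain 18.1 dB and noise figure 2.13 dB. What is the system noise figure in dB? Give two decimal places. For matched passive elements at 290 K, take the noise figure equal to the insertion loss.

Convert to linear (a loss of L dB is a gain of −L dB): F_i = 10^(NF_i/10), G_i = 10^(G_i,dB/10)
  Stage 1: F_1 = 10^(6.05/10) = 4.027, G_1 = 10^(−6.05/10) = 0.2483
  Stage 2: F_2 = 10^(2.13/10) = 1.633, G_2 = 10^(18.1/10) = 64.57
Friis cascade:
  F = 4.027 + (1.633 − 1)/0.2483 = 6.577
NF = 10 log₁₀(6.577) = 8.18 dB

8.18 dB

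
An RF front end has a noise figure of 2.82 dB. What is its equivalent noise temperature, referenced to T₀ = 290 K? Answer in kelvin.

F = 10^(2.82/10) = 1.91426
T_e = (F − 1)·T₀ = (1.91426 − 1) × 290 = 265 K

265 K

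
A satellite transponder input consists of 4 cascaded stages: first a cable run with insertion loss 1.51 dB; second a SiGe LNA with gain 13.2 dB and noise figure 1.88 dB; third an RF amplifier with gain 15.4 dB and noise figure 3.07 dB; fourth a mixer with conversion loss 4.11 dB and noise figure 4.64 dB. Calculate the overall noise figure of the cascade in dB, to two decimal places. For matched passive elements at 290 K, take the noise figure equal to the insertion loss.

Convert to linear (a loss of L dB is a gain of −L dB): F_i = 10^(NF_i/10), G_i = 10^(G_i,dB/10)
  Stage 1: F_1 = 10^(1.51/10) = 1.416, G_1 = 10^(−1.51/10) = 0.7063
  Stage 2: F_2 = 10^(1.88/10) = 1.542, G_2 = 10^(13.2/10) = 20.89
  Stage 3: F_3 = 10^(3.07/10) = 2.028, G_3 = 10^(15.4/10) = 34.67
  Stage 4: F_4 = 10^(4.64/10) = 2.911, G_4 = 10^(−4.11/10) = 0.3882
Friis cascade:
  F = 1.416 + (1.542 − 1)/0.7063 + (2.028 − 1)/14.76 + (2.911 − 1)/511.7 = 2.256
NF = 10 log₁₀(2.256) = 3.53 dB

3.53 dB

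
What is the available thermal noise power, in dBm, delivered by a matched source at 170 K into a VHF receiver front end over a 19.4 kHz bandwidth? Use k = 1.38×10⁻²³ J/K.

−133.4 dBm

P_n = kTB = 1.38×10⁻²³ × 170 × 1.94×10⁴ = 4.55×10⁻¹⁷ W
In dBm: 10 log₁₀(4.55×10⁻¹⁷ / 10⁻³) = −133.4 dBm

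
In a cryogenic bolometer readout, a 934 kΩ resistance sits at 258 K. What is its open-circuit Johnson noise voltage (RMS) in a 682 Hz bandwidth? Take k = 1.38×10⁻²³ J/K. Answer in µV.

V_n = √(4kTRB)
4kTRB = 4 × 1.38×10⁻²³ × 258 × 9.34×10⁵ × 6.82×10² = 9.07×10⁻¹² V²
V_n = √(9.07×10⁻¹²) = 3.01×10⁻⁶ V = 3.01 µV

3.01 µV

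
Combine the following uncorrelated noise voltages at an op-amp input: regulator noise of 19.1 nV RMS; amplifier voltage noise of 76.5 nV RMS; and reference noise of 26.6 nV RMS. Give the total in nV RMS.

83.2 nV

Uncorrelated sources add in power (mean-square): V_tot = √(ΣV_i²)
V_tot = √[(1.91×10⁻⁸)² + (7.65×10⁻⁸)² + (2.66×10⁻⁸)²] = 8.32×10⁻⁸ V = 83.2 nV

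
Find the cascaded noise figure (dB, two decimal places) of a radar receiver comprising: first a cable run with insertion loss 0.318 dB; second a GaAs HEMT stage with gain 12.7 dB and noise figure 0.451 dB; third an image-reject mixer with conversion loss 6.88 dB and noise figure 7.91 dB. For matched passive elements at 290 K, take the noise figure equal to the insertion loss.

Convert to linear (a loss of L dB is a gain of −L dB): F_i = 10^(NF_i/10), G_i = 10^(G_i,dB/10)
  Stage 1: F_1 = 10^(0.318/10) = 1.076, G_1 = 10^(−0.318/10) = 0.9294
  Stage 2: F_2 = 10^(0.451/10) = 1.109, G_2 = 10^(12.7/10) = 18.62
  Stage 3: F_3 = 10^(7.91/10) = 6.180, G_3 = 10^(−6.88/10) = 0.2051
Friis cascade:
  F = 1.076 + (1.109 − 1)/0.9294 + (6.180 − 1)/17.31 = 1.493
NF = 10 log₁₀(1.493) = 1.74 dB

1.74 dB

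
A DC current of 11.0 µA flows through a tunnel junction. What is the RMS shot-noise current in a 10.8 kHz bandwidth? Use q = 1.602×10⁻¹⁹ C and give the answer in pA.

195 pA

I_n = √(2qI·B)
2qI·B = 2 × 1.602×10⁻¹⁹ × 1.10×10⁻⁵ × 1.08×10⁴ = 3.81×10⁻²⁰ A²
I_n = √(3.81×10⁻²⁰) = 1.95×10⁻¹⁰ A = 195 pA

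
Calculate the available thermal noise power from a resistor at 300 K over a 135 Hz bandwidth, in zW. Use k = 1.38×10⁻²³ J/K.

P_n = kTB = 1.38×10⁻²³ × 300 × 1.35×10² = 5.59×10⁻¹⁹ W = 559 zW

559 zW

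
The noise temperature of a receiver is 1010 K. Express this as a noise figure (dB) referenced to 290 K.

F = 1 + T_e/T₀ = 1 + 1010/290 = 4.48276
NF = 10 log₁₀(4.48276) = 6.52 dB

6.52 dB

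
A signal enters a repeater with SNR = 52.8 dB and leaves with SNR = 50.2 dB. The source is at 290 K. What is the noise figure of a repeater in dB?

2.6 dB

NF (dB) = SNR_in(dB) − SNR_out(dB) when the source is at T₀
NF = 52.8 − 50.2 = 2.6 dB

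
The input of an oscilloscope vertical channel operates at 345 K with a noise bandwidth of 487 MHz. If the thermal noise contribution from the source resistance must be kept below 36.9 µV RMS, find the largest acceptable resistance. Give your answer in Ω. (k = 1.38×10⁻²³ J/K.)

147 Ω

Johnson–Nyquist: V_n = √(4kTRB) ⇒ R = V_n² / (4kTB)
4kTB = 4 × 1.38×10⁻²³ × 345 × 4.87×10⁸ = 9.27×10⁻¹²
R = (3.69×10⁻⁵)² / 9.27×10⁻¹² = 1.47×10² Ω = 147 Ω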